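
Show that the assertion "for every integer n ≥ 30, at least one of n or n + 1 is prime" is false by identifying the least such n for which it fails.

Check each integer n ≥ 30 in order until n, n + 1 are both composite.
For n = 30, 31 the conclusion holds.
n = 32: 32 = 2 × 16; 33 = 3 × 11 — both composite.

n = 32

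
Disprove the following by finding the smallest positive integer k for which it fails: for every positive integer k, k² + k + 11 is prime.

k = 10

The first 9 eligible values, up to k = 9, all satisfy the conclusion.
k = 10: k² + k + 11 = 121 = 11 × 11, composite.
Hence k = 10 is a counterexample.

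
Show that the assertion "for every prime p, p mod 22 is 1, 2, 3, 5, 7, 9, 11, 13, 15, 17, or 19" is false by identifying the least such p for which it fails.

p = 43

Check each prime p in order until the claim fails.
For p = 2, 3, 5, 7, …, 31, 37, 41 the conclusion holds.
p = 43: 43 mod 22 = 21 — not in {1, 2, 3, 5, 7, 9, 11, 13, 15, 17, 19}.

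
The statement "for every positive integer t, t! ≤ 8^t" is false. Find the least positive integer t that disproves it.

A counterexample is any positive integer t such that t! > 8^t; we check each in order.
For t = 1, 2, 3, 4, …, 17, 18, 19 the conclusion holds.
t = 20: t! = 2432902008176640000 and 8^t = 1152921504606846976, so 2432902008176640000 > 1152921504606846976.
Hence t = 20 is a counterexample.

t = 20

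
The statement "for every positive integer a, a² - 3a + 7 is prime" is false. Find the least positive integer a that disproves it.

a = 6

Check each positive integer a in order until a² - 3a + 7 is not prime.
a = 1: a² - 3a + 7 = 5, prime.
a = 2: a² - 3a + 7 = 5, prime.
a = 3: a² - 3a + 7 = 7, prime.
a = 4: a² - 3a + 7 = 11, prime.
a = 5: a² - 3a + 7 = 17, prime.
a = 6: a² - 3a + 7 = 25 = 5 × 5, composite.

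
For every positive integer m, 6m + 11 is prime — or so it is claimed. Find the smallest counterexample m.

Check each positive integer m in order until 6m + 11 is not prime.
For m = 1, 2, 3 the conclusion holds.
m = 4: 6m + 11 = 35 = 5 × 7, composite.
So m = 4 is the smallest counterexample.

m = 4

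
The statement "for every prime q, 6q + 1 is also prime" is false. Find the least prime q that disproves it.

Check each prime q in order until 6q + 1 is not prime.
For q = 2, 3, 5, 7, 11, 13, 17 the conclusion holds.
q = 19: 6q + 1 = 115 = 5 × 23, not prime.

q = 19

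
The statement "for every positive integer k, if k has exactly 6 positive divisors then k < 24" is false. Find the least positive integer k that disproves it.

k = 28

For k = 12, 18, 20 the conclusion holds.
k = 28: τ(28) = 6; 28 ≥ 24.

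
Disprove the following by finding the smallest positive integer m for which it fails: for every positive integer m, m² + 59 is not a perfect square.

m = 29

A counterexample is any positive integer m such that m² + 59 is a perfect square; we check each in order.
For m = 1, 2, 3, 4, …, 26, 27, 28 the conclusion holds.
m = 29: 29² + 59 = 900 = 30², a perfect square.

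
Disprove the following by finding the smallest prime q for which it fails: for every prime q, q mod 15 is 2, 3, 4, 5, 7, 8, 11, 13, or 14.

We need the least prime q for which the claim fails.
For q = 2, 3, 5, 7, 11, 13, 17, 19, 23, 29 the conclusion holds.
q = 31: 31 mod 15 = 1 — not in {2, 3, 4, 5, 7, 8, 11, 13, 14}.

q = 31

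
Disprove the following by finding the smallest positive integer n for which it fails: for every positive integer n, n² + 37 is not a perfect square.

n = 18

A counterexample is any positive integer n such that n² + 37 is a perfect square; we check each in order.
The first 17 eligible values, up to n = 17, all satisfy the conclusion.
n = 18: 18² + 37 = 361 = 19², a perfect square.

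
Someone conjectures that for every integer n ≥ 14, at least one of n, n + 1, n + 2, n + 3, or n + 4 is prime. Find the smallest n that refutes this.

A counterexample is any integer n ≥ 14 such that n, n + 1, n + 2, n + 3, n + 4 are all composite; we check each in order.
The first 10 eligible values, up to n = 23, all satisfy the conclusion.
n = 24: 24 = 2 × 12; 25 = 5 × 5; 26 = 2 × 13; 27 = 3 × 9; 28 = 2 × 14 — all composite.

n = 24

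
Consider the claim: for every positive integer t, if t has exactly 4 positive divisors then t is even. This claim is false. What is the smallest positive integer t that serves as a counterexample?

A counterexample is any positive integer t such that t has exactly 4 positive divisors but t is odd; we check each in order.
The first 4 eligible values, up to t = 14, all satisfy the conclusion.
t = 15: divisors of 15: 1, 3, 5, 15; 15 is odd.

t = 15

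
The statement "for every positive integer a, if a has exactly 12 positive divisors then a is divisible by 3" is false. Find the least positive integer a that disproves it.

For a = 60, 72, 84, 90, 96, 108, 126, 132 the conclusion holds.
a = 140: τ(140) = 12; 140 mod 3 = 2.
Thus a = 140 disproves the claim, and no smaller a works.

a = 140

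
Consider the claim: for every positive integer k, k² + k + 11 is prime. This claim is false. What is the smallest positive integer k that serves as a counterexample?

For k = 1, 2, 3, 4, 5, 6, 7, 8, 9 the conclusion holds.
k = 10: k² + k + 11 = 121 = 11 × 11, composite.
Hence k = 10 is a counterexample.

k = 10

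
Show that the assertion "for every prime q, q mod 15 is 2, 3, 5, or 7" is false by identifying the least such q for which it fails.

q = 11

For q = 2, 3, 5, 7 the conclusion holds.
q = 11: 11 mod 15 = 11 — not in {2, 3, 5, 7}.
Thus q = 11 disproves the claim, and no smaller q works.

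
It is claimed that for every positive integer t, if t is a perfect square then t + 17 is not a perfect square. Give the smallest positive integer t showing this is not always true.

The first 7 eligible values, up to t = 49, all satisfy the conclusion.
t = 64: 64 = 8² and 64 + 17 = 81 = 9².

t = 64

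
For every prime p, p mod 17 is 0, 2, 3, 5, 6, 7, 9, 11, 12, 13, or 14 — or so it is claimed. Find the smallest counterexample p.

p = 59

A counterexample is any prime p such that the claim fails; we check each in order.
For p = 2, 3, 5, 7, …, 43, 47, 53 the conclusion holds.
p = 59: 59 mod 17 = 8 — not in {0, 2, 3, 5, 6, 7, 9, 11, 12, 13, 14}.
Thus p = 59 disproves the claim, and no smaller p works.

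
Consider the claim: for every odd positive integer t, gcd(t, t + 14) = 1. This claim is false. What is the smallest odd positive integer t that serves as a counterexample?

We need the least odd positive integer t for which gcd(t, t + 14) > 1.
t = 1: gcd(1, 15) = 1.
t = 3: gcd(3, 17) = 1.
t = 5: gcd(5, 19) = 1.
t = 7: gcd(7, 21) = 7.

t = 7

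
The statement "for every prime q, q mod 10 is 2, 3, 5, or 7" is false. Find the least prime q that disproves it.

A counterexample is any prime q such that the claim fails; we check each in order.
q = 2: 2 mod 10 = 2.
q = 3: 3 mod 10 = 3.
q = 5: 5 mod 10 = 5.
q = 7: 7 mod 10 = 7.
q = 11: 11 mod 10 = 1 — not in {2, 3, 5, 7}.

q = 11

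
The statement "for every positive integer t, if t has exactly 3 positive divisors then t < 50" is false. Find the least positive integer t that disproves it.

t = 121

For t = 4, 9, 25, 49 the conclusion holds.
t = 121: τ(121) = 3; 121 ≥ 50.
Thus t = 121 disproves the claim, and no smaller t works.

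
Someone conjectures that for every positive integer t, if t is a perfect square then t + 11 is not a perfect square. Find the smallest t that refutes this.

t = 25

We need the least positive integer t for which t is a perfect square but t + 11 is a perfect square.
The first 4 eligible values, up to t = 16, all satisfy the conclusion.
t = 25: 25 = 5² and 25 + 11 = 36 = 6².
So t = 25 is the smallest counterexample.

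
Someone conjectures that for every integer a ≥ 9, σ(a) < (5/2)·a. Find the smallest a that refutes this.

a = 24

A counterexample is any integer a ≥ 9 such that the claim fails; we check each in order.
The first 15 eligible values, up to a = 23, all satisfy the conclusion.
a = 24: σ(24) = 60; 60 ≥ 60.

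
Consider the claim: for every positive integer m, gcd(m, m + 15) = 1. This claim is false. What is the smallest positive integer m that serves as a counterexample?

A counterexample is any positive integer m such that gcd(m, m + 15) > 1; we check each in order.
For m = 1, 2 the conclusion holds.
m = 3: gcd(3, 18) = 3.

m = 3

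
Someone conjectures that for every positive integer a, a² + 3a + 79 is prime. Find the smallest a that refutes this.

A counterexample is any positive integer a such that a² + 3a + 79 is not prime; we check each in order.
For a = 1, 2, 3, 4 the conclusion holds.
a = 5: a² + 3a + 79 = 119 = 7 × 17, composite.
Hence a = 5 is a counterexample.

a = 5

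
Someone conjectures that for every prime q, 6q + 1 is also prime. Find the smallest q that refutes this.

q = 19

Check each prime q in order until 6q + 1 is not prime.
For q = 2, 3, 5, 7, 11, 13, 17 the conclusion holds.
q = 19: 6q + 1 = 115 = 5 × 23, not prime.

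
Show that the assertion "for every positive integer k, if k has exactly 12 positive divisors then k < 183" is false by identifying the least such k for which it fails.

A counterexample is any positive integer k such that k has exactly 12 positive divisors but the claim fails; we check each in order.
For k = 60, 72, 84, 90, …, 150, 156, 160 the conclusion holds.
k = 198: τ(198) = 12; 198 ≥ 183.

k = 198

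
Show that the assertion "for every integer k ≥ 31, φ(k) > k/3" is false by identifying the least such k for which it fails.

We need the least integer k ≥ 31 for which the claim fails.
The first 5 eligible values, up to k = 35, all satisfy the conclusion.
k = 36: φ(36) = 12 and 36/3 = 12, so φ(36) ≤ 36/3.
So k = 36 is the smallest counterexample.

k = 36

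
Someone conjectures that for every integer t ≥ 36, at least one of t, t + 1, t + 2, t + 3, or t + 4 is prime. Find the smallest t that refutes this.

For t = 36, 37, 38, 39, …, 45, 46, 47 the conclusion holds.
t = 48: 48 = 2 × 24; 49 = 7 × 7; 50 = 2 × 25; 51 = 3 × 17; 52 = 2 × 26 — all composite.

t = 48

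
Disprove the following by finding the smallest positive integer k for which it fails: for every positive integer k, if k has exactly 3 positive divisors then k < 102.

For k = 4, 9, 25, 49 the conclusion holds.
k = 121: τ(121) = 3; 121 ≥ 102.
Thus k = 121 disproves the claim, and no smaller k works.

k = 121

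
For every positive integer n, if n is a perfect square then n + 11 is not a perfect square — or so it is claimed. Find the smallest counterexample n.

n = 25

Check each positive integer n in order until n is a perfect square but n + 11 is a perfect square.
n = 1: 1 + 11 = 12, not a perfect square.
n = 4: 4 + 11 = 15, not a perfect square.
n = 9: 9 + 11 = 20, not a perfect square.
n = 16: 16 + 11 = 27, not a perfect square.
n = 25: 25 = 5² and 25 + 11 = 36 = 6².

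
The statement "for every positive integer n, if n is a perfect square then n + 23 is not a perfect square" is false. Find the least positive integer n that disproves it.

n = 121

We need the least positive integer n for which n is a perfect square but n + 23 is a perfect square.
The first 10 eligible values, up to n = 100, all satisfy the conclusion.
n = 121: 121 = 11² and 121 + 23 = 144 = 12².
Thus n = 121 disproves the claim, and no smaller n works.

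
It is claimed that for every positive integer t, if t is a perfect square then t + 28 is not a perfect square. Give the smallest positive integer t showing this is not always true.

t = 36

We need the least positive integer t for which t is a perfect square but t + 28 is a perfect square.
t = 1: 1 + 28 = 29, not a perfect square.
t = 4: 4 + 28 = 32, not a perfect square.
t = 9: 9 + 28 = 37, not a perfect square.
t = 16: 16 + 28 = 44, not a perfect square.
t = 25: 25 + 28 = 53, not a perfect square.
t = 36: 36 = 6² and 36 + 28 = 64 = 8².
Hence t = 36 is a counterexample.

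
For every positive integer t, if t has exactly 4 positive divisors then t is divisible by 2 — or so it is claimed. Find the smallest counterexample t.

t = 15

t = 6: τ(6) = 4; 6 mod 2 = 0.
t = 8: τ(8) = 4; 8 mod 2 = 0.
t = 10: τ(10) = 4; 10 mod 2 = 0.
t = 14: τ(14) = 4; 14 mod 2 = 0.
t = 15: τ(15) = 4; 15 mod 2 = 1.
So t = 15 is the smallest counterexample.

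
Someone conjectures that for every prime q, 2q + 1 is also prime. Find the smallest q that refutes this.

q = 7

For q = 2, 3, 5 the conclusion holds.
q = 7: 2q + 1 = 15 = 3 × 5, not prime.
Thus q = 7 disproves the claim, and no smaller q works.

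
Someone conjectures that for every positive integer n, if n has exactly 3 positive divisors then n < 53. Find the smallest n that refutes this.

The first 4 eligible values, up to n = 49, all satisfy the conclusion.
n = 121: τ(121) = 3; 121 ≥ 53.

n = 121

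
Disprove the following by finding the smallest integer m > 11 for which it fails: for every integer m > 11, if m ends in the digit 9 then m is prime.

We need the least integer m > 11 for which m ends in the digit 9 but m is not prime.
For m = 19, 29 the conclusion holds.
m = 39: 39 ends in 9; 39 = 3 × 13, composite.
So m = 39 is the smallest counterexample.

m = 39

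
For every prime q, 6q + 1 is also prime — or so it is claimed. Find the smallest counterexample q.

We need the least prime q for which 6q + 1 is not prime.
The first 7 eligible values, up to q = 17, all satisfy the conclusion.
q = 19: 6q + 1 = 115 = 5 × 23, not prime.

q = 19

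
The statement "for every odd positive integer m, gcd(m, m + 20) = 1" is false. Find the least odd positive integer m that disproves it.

A counterexample is any odd positive integer m such that gcd(m, m + 20) > 1; we check each in order.
For m = 1, 3 the conclusion holds.
m = 5: gcd(5, 25) = 5.
Hence m = 5 is a counterexample.

m = 5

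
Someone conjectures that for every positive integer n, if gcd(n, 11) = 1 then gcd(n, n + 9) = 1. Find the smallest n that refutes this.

n = 1: gcd(1, 10) = 1.
n = 2: gcd(2, 11) = 1.
n = 3: gcd(3, 12) = 3.
Hence n = 3 is a counterexample.

n = 3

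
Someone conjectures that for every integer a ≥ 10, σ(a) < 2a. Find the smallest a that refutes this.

a = 12

We need the least integer a ≥ 10 for which the claim fails.
For a = 10, 11 the conclusion holds.
a = 12: σ(12) = 28; 28 ≥ 24.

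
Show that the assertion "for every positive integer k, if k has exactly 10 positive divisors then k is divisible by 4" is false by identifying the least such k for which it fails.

A counterexample is any positive integer k such that k has exactly 10 positive divisors but k is not divisible by 4; we check each in order.
For k = 48, 80, 112 the conclusion holds.
k = 162: τ(162) = 10; 162 mod 4 = 2.

k = 162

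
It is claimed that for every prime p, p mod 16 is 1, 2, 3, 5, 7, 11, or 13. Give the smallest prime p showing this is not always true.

p = 31

A counterexample is any prime p such that the claim fails; we check each in order.
The first 10 eligible values, up to p = 29, all satisfy the conclusion.
p = 31: 31 mod 16 = 15 — not in {1, 2, 3, 5, 7, 11, 13}.
Hence p = 31 is a counterexample.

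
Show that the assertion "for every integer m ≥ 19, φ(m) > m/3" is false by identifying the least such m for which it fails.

m = 24

Check each integer m ≥ 19 in order until the claim fails.
m = 19: φ(19) = 18 and 19/3 = 19/3, so φ(19) > 19/3.
m = 20: φ(20) = 8 and 20/3 = 20/3, so φ(20) > 20/3.
m = 21: φ(21) = 12 and 21/3 = 7, so φ(21) > 21/3.
m = 22: φ(22) = 10 and 22/3 = 22/3, so φ(22) > 22/3.
m = 23: φ(23) = 22 and 23/3 = 23/3, so φ(23) > 23/3.
m = 24: φ(24) = 8 and 24/3 = 8, so φ(24) ≤ 24/3.
Thus m = 24 disproves the claim, and no smaller m works.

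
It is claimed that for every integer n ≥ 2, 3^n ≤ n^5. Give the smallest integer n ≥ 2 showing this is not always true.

We need the least integer n ≥ 2 for which 3^n > n^5.
The first 9 eligible values, up to n = 10, all satisfy the conclusion.
n = 11: 3^n = 177147 and n^5 = 161051, so 177147 > 161051.

n = 11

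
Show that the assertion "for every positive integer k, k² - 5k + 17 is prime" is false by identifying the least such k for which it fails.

k = 13

For k = 1, 2, 3, 4, …, 10, 11, 12 the conclusion holds.
k = 13: k² - 5k + 17 = 121 = 11 × 11, composite.
Hence k = 13 is a counterexample.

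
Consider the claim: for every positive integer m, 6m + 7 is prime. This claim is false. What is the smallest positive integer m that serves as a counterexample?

m = 1: 6m + 7 = 13, prime.
m = 2: 6m + 7 = 19, prime.
m = 3: 6m + 7 = 25 = 5 × 5, composite.
Thus m = 3 disproves the claim, and no smaller m works.

m = 3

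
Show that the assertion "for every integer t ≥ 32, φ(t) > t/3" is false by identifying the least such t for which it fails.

For t = 32, 33, 34, 35 the conclusion holds.
t = 36: φ(36) = 12 and 36/3 = 12, so φ(36) ≤ 36/3.
So t = 36 is the smallest counterexample.

t = 36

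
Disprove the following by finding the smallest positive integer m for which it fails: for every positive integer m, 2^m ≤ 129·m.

m = 11

For m = 1, 2, 3, 4, 5, 6, 7, 8, 9, 10 the conclusion holds.
m = 11: 2^m = 2048 and 129·m = 1419, so 2048 > 1419.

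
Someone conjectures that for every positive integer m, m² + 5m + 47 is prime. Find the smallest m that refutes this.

m = 38

Check each positive integer m in order until m² + 5m + 47 is not prime.
For m = 1, 2, 3, 4, …, 35, 36, 37 the conclusion holds.
m = 38: m² + 5m + 47 = 1681 = 41 × 41, composite.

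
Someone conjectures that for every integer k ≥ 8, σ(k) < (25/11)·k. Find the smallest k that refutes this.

We need the least integer k ≥ 8 for which the claim fails.
k = 8: σ(8) = 15; 15 < 200/11.
k = 9: σ(9) = 13; 13 < 225/11.
k = 10: σ(10) = 18; 18 < 250/11.
k = 11: σ(11) = 12; 12 < 25.
k = 12: σ(12) = 28; 28 ≥ 300/11.
So k = 12 is the smallest counterexample.

k = 12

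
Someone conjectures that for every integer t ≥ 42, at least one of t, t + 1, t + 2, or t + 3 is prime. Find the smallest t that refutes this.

t = 48

We need the least integer t ≥ 42 for which t, t + 1, t + 2, t + 3 are all composite.
The first 6 eligible values, up to t = 47, all satisfy the conclusion.
t = 48: 48 = 2 × 24; 49 = 7 × 7; 50 = 2 × 25; 51 = 3 × 17 — all composite.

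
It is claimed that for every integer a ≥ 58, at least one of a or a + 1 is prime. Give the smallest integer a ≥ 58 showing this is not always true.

a = 62

We need the least integer a ≥ 58 for which a, a + 1 are both composite.
For a = 58, 59, 60, 61 the conclusion holds.
a = 62: 62 = 2 × 31; 63 = 3 × 21 — both composite.
Thus a = 62 disproves the claim, and no smaller a works.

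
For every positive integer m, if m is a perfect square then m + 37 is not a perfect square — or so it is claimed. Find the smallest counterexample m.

m = 324

We need the least positive integer m for which m is a perfect square but m + 37 is a perfect square.
For m = 1, 4, 9, 16, …, 225, 256, 289 the conclusion holds.
m = 324: 324 = 18² and 324 + 37 = 361 = 19².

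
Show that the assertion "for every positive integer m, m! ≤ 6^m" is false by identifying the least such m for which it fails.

m = 14

For m = 1, 2, 3, 4, …, 11, 12, 13 the conclusion holds.
m = 14: m! = 87178291200 and 6^m = 78364164096, so 87178291200 > 78364164096.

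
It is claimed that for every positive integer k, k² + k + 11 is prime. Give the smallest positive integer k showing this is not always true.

We need the least positive integer k for which k² + k + 11 is not prime.
The first 9 eligible values, up to k = 9, all satisfy the conclusion.
k = 10: k² + k + 11 = 121 = 11 × 11, composite.

k = 10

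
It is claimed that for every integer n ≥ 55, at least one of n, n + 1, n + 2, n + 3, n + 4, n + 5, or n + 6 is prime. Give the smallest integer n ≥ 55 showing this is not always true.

n = 90

A counterexample is any integer n ≥ 55 such that n, n + 1, n + 2, n + 3, n + 4, n + 5, n + 6 are all composite; we check each in order.
The first 35 eligible values, up to n = 89, all satisfy the conclusion.
n = 90: 90 = 2 × 45; 91 = 7 × 13; 92 = 2 × 46; 93 = 3 × 31; 94 = 2 × 47; 95 = 5 × 19; 96 = 2 × 48 — all composite.
Thus n = 90 disproves the claim, and no smaller n works.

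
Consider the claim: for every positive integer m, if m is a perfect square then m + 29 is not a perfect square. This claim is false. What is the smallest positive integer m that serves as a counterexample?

The first 13 eligible values, up to m = 169, all satisfy the conclusion.
m = 196: 196 = 14² and 196 + 29 = 225 = 15².
So m = 196 is the smallest counterexample.

m = 196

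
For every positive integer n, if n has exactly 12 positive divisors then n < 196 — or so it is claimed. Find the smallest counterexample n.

The first 12 eligible values, up to n = 160, all satisfy the conclusion.
n = 198: τ(198) = 12; 198 ≥ 196.

n = 198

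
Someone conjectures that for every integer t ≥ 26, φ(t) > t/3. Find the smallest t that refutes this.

t = 30

We need the least integer t ≥ 26 for which the claim fails.
The first 4 eligible values, up to t = 29, all satisfy the conclusion.
t = 30: φ(30) = 8 and 30/3 = 10, so φ(30) ≤ 30/3.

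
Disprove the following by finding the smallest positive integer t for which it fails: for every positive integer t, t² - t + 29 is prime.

A counterexample is any positive integer t such that t² - t + 29 is not prime; we check each in order.
t = 1: t² - t + 29 = 29, prime.
t = 2: t² - t + 29 = 31, prime.
t = 3: t² - t + 29 = 35 = 5 × 7, composite.

t = 3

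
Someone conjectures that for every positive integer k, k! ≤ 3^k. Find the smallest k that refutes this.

k = 7

We need the least positive integer k for which k! > 3^k.
For k = 1, 2, 3, 4, 5, 6 the conclusion holds.
k = 7: k! = 5040 and 3^k = 2187, so 5040 > 2187.
So k = 7 is the smallest counterexample.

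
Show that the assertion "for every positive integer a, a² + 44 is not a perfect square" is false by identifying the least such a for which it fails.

Check each positive integer a in order until a² + 44 is a perfect square.
For a = 1, 2, 3, 4, 5, 6, 7, 8, 9 the conclusion holds.
a = 10: 10² + 44 = 144 = 12², a perfect square.
So a = 10 is the smallest counterexample.

a = 10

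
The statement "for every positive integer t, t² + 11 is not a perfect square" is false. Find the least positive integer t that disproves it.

t = 5

For t = 1, 2, 3, 4 the conclusion holds.
t = 5: 5² + 11 = 36 = 6², a perfect square.
So t = 5 is the smallest counterexample.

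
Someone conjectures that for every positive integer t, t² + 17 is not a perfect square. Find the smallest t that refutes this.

A counterexample is any positive integer t such that t² + 17 is a perfect square; we check each in order.
t = 1: 1² + 17 = 18, not a perfect square.
t = 2: 2² + 17 = 21, not a perfect square.
t = 3: 3² + 17 = 26, not a perfect square.
t = 4: 4² + 17 = 33, not a perfect square.
t = 5: 5² + 17 = 42, not a perfect square.
t = 6: 6² + 17 = 53, not a perfect square.
t = 7: 7² + 17 = 66, not a perfect square.
t = 8: 8² + 17 = 81 = 9², a perfect square.

t = 8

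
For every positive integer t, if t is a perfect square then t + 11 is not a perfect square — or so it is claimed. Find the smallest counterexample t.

t = 25

The first 4 eligible values, up to t = 16, all satisfy the conclusion.
t = 25: 25 = 5² and 25 + 11 = 36 = 6².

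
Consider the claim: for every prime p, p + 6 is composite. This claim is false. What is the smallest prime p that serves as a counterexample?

p = 2: p + 6 = 8 = 2 × 4, composite.
p = 3: p + 6 = 9 = 3 × 3, composite.
p = 5: p + 6 = 11, prime — not composite.
So p = 5 is the smallest counterexample.

p = 5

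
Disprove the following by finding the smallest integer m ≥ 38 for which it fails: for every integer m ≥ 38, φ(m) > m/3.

m = 42

m = 38: φ(38) = 18 and 38/3 = 38/3, so φ(38) > 38/3.
m = 39: φ(39) = 24 and 39/3 = 13, so φ(39) > 39/3.
m = 40: φ(40) = 16 and 40/3 = 40/3, so φ(40) > 40/3.
m = 41: φ(41) = 40 and 41/3 = 41/3, so φ(41) > 41/3.
m = 42: φ(42) = 12 and 42/3 = 14, so φ(42) ≤ 42/3.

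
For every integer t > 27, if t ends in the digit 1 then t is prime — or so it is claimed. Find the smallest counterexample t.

Check each integer t > 27 in order until t ends in the digit 1 but t is not prime.
t = 31: 31 ends in 1 and is prime.
t = 41: 41 ends in 1 and is prime.
t = 51: 51 ends in 1; 51 = 3 × 17, composite.
Thus t = 51 disproves the claim, and no smaller t works.

t = 51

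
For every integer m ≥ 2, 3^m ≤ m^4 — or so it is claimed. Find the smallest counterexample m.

For m = 2, 3, 4, 5, 6, 7 the conclusion holds.
m = 8: 3^m = 6561 and m^4 = 4096, so 6561 > 4096.

m = 8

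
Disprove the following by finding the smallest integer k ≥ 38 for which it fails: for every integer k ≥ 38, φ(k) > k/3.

For k = 38, 39, 40, 41 the conclusion holds.
k = 42: φ(42) = 12 and 42/3 = 14, so φ(42) ≤ 42/3.
Thus k = 42 disproves the claim, and no smaller k works.

k = 42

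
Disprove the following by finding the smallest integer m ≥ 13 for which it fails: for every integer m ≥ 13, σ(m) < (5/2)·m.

m = 24

We need the least integer m ≥ 13 for which the claim fails.
For m = 13, 14, 15, 16, …, 21, 22, 23 the conclusion holds.
m = 24: σ(24) = 60; 60 ≥ 60.
So m = 24 is the smallest counterexample.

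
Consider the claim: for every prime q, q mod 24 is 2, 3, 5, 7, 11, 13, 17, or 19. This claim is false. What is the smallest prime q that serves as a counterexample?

We need the least prime q for which the claim fails.
q = 2: 2 mod 24 = 2.
q = 3: 3 mod 24 = 3.
q = 5: 5 mod 24 = 5.
q = 7: 7 mod 24 = 7.
q = 11: 11 mod 24 = 11.
q = 13: 13 mod 24 = 13.
q = 17: 17 mod 24 = 17.
q = 19: 19 mod 24 = 19.
q = 23: 23 mod 24 = 23 — not in {2, 3, 5, 7, 11, 13, 17, 19}.

q = 23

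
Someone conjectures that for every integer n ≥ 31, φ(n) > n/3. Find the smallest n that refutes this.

n = 36

Check each integer n ≥ 31 in order until the claim fails.
For n = 31, 32, 33, 34, 35 the conclusion holds.
n = 36: φ(36) = 12 and 36/3 = 12, so φ(36) ≤ 36/3.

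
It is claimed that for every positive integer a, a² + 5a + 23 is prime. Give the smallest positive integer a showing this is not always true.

Check each positive integer a in order until a² + 5a + 23 is not prime.
For a = 1, 2, 3, 4, …, 11, 12, 13 the conclusion holds.
a = 14: a² + 5a + 23 = 289 = 17 × 17, composite.

a = 14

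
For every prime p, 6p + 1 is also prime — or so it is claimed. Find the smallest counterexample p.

We need the least prime p for which 6p + 1 is not prime.
p = 2: 6p + 1 = 13, prime.
p = 3: 6p + 1 = 19, prime.
p = 5: 6p + 1 = 31, prime.
p = 7: 6p + 1 = 43, prime.
p = 11: 6p + 1 = 67, prime.
p = 13: 6p + 1 = 79, prime.
p = 17: 6p + 1 = 103, prime.
p = 19: 6p + 1 = 115 = 5 × 23, not prime.
So p = 19 is the smallest counterexample.

p = 19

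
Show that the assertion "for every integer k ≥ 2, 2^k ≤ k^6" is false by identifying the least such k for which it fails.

k = 30

We need the least integer k ≥ 2 for which 2^k > k^6.
For k = 2, 3, 4, 5, …, 27, 28, 29 the conclusion holds.
k = 30: 2^k = 1073741824 and k^6 = 729000000, so 1073741824 > 729000000.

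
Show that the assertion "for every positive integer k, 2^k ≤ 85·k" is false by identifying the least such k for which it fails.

A counterexample is any positive integer k such that 2^k > 85·k; we check each in order.
For k = 1, 2, 3, 4, 5, 6, 7, 8, 9 the conclusion holds.
k = 10: 2^k = 1024 and 85·k = 850, so 1024 > 850.

k = 10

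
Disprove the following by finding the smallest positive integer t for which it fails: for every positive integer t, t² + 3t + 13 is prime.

A counterexample is any positive integer t such that t² + 3t + 13 is not prime; we check each in order.
For t = 1, 2, 3, 4, 5, 6, 7, 8 the conclusion holds.
t = 9: t² + 3t + 13 = 121 = 11 × 11, composite.
Thus t = 9 disproves the claim, and no smaller t works.

t = 9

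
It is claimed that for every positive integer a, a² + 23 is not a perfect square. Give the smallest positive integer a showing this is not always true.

a = 11

The first 10 eligible values, up to a = 10, all satisfy the conclusion.
a = 11: 11² + 23 = 144 = 12², a perfect square.
So a = 11 is the smallest counterexample.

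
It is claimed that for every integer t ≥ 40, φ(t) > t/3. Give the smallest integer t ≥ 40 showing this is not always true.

Check each integer t ≥ 40 in order until the claim fails.
For t = 40, 41 the conclusion holds.
t = 42: φ(42) = 12 and 42/3 = 14, so φ(42) ≤ 42/3.

t = 42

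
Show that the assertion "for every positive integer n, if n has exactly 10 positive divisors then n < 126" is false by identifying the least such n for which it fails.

n = 162

Check each positive integer n in order until n has exactly 10 positive divisors but the claim fails.
For n = 48, 80, 112 the conclusion holds.
n = 162: τ(162) = 10; 162 ≥ 126.
So n = 162 is the smallest counterexample.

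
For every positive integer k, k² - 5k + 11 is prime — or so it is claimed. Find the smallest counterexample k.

We need the least positive integer k for which k² - 5k + 11 is not prime.
The first 6 eligible values, up to k = 6, all satisfy the conclusion.
k = 7: k² - 5k + 11 = 25 = 5 × 5, composite.
Thus k = 7 disproves the claim, and no smaller k works.

k = 7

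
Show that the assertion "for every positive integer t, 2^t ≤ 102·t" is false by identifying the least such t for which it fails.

t = 10

A counterexample is any positive integer t such that 2^t > 102·t; we check each in order.
For t = 1, 2, 3, 4, 5, 6, 7, 8, 9 the conclusion holds.
t = 10: 2^t = 1024 and 102·t = 1020, so 1024 > 1020.
Thus t = 10 disproves the claim, and no smaller t works.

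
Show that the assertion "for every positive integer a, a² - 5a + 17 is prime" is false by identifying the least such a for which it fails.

a = 13

For a = 1, 2, 3, 4, …, 10, 11, 12 the conclusion holds.
a = 13: a² - 5a + 17 = 121 = 11 × 11, composite.
Thus a = 13 disproves the claim, and no smaller a works.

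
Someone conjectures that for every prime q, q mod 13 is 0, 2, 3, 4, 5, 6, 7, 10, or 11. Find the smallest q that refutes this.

We need the least prime q for which the claim fails.
For q = 2, 3, 5, 7, …, 37, 41, 43 the conclusion holds.
q = 47: 47 mod 13 = 8 — not in {0, 2, 3, 4, 5, 6, 7, 10, 11}.
Hence q = 47 is a counterexample.

q = 47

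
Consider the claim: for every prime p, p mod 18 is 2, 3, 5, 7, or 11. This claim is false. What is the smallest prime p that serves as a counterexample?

p = 13

We need the least prime p for which the claim fails.
p = 2: 2 mod 18 = 2.
p = 3: 3 mod 18 = 3.
p = 5: 5 mod 18 = 5.
p = 7: 7 mod 18 = 7.
p = 11: 11 mod 18 = 11.
p = 13: 13 mod 18 = 13 — not in {2, 3, 5, 7, 11}.
So p = 13 is the smallest counterexample.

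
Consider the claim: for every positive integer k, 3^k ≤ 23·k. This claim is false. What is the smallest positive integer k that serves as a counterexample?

For k = 1, 2, 3, 4 the conclusion holds.
k = 5: 3^k = 243 and 23·k = 115, so 243 > 115.

k = 5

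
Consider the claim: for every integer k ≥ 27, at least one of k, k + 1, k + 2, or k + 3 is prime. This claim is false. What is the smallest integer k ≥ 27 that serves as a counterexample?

Check each integer k ≥ 27 in order until k, k + 1, k + 2, k + 3 are all composite.
k = 27: 29 is prime.
k = 28: 29 is prime.
k = 29: 29 is prime.
k = 30: 31 is prime.
k = 31: 31 is prime.
k = 32: 32 = 2 × 16; 33 = 3 × 11; 34 = 2 × 17; 35 = 5 × 7 — all composite.
Thus k = 32 disproves the claim, and no smaller k works.

k = 32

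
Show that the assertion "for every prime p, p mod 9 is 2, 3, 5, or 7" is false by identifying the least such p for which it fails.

p = 13

We need the least prime p for which the claim fails.
For p = 2, 3, 5, 7, 11 the conclusion holds.
p = 13: 13 mod 9 = 4 — not in {2, 3, 5, 7}.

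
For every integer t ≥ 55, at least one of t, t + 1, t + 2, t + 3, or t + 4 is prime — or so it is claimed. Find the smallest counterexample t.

t = 55: 59 is prime.
t = 56: 59 is prime.
t = 57: 59 is prime.
t = 58: 59 is prime.
t = 59: 59 is prime.
t = 60: 61 is prime.
t = 61: 61 is prime.
t = 62: 62 = 2 × 31; 63 = 3 × 21; 64 = 2 × 32; 65 = 5 × 13; 66 = 2 × 33 — all composite.

t = 62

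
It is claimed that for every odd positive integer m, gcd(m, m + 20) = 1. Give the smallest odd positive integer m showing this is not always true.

For m = 1, 3 the conclusion holds.
m = 5: gcd(5, 25) = 5.
So m = 5 is the smallest counterexample.

m = 5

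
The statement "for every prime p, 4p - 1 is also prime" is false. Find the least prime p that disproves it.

Check each prime p in order until 4p - 1 is not prime.
p = 2: 4p - 1 = 7, prime.
p = 3: 4p - 1 = 11, prime.
p = 5: 4p - 1 = 19, prime.
p = 7: 4p - 1 = 27 = 3 × 9, not prime.

p = 7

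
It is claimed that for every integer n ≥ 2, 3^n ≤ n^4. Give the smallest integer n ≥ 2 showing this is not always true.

n = 8

Check each integer n ≥ 2 in order until 3^n > n^4.
For n = 2, 3, 4, 5, 6, 7 the conclusion holds.
n = 8: 3^n = 6561 and n^4 = 4096, so 6561 > 4096.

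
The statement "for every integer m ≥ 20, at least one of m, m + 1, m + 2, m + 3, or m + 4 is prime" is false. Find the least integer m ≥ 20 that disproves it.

m = 24

We need the least integer m ≥ 20 for which m, m + 1, m + 2, m + 3, m + 4 are all composite.
The first 4 eligible values, up to m = 23, all satisfy the conclusion.
m = 24: 24 = 2 × 12; 25 = 5 × 5; 26 = 2 × 13; 27 = 3 × 9; 28 = 2 × 14 — all composite.
Thus m = 24 disproves the claim, and no smaller m works.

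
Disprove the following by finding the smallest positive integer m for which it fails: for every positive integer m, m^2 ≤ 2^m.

m = 3

A counterexample is any positive integer m such that m^2 > 2^m; we check each in order.
For m = 1, 2 the conclusion holds.
m = 3: m^2 = 9 and 2^m = 8, so 9 > 8.
So m = 3 is the smallest counterexample.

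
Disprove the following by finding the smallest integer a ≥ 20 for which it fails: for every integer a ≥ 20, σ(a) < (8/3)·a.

We need the least integer a ≥ 20 for which the claim fails.
For a = 20, 21, 22, 23, …, 57, 58, 59 the conclusion holds.
a = 60: σ(60) = 168; 168 ≥ 160.
Thus a = 60 disproves the claim, and no smaller a works.

a = 60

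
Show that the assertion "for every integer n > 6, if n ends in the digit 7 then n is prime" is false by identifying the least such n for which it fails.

n = 27

We need the least integer n > 6 for which n ends in the digit 7 but n is not prime.
For n = 7, 17 the conclusion holds.
n = 27: 27 ends in 7; 27 = 3 × 9, composite.
Thus n = 27 disproves the claim, and no smaller n works.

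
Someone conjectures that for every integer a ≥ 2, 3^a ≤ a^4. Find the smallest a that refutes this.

Check each integer a ≥ 2 in order until 3^a > a^4.
The first 6 eligible values, up to a = 7, all satisfy the conclusion.
a = 8: 3^a = 6561 and a^4 = 4096, so 6561 > 4096.

a = 8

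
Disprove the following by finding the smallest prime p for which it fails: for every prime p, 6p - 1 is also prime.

Check each prime p in order until 6p - 1 is not prime.
p = 2: 6p - 1 = 11, prime.
p = 3: 6p - 1 = 17, prime.
p = 5: 6p - 1 = 29, prime.
p = 7: 6p - 1 = 41, prime.
p = 11: 6p - 1 = 65 = 5 × 13, not prime.

p = 11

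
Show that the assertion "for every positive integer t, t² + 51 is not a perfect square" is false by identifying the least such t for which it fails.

t = 1: 1² + 51 = 52, not a perfect square.
t = 2: 2² + 51 = 55, not a perfect square.
t = 3: 3² + 51 = 60, not a perfect square.
t = 4: 4² + 51 = 67, not a perfect square.
t = 5: 5² + 51 = 76, not a perfect square.
t = 6: 6² + 51 = 87, not a perfect square.
t = 7: 7² + 51 = 100 = 10², a perfect square.
Hence t = 7 is a counterexample.

t = 7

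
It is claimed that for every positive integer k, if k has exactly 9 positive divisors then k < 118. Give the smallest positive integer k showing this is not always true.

k = 196

A counterexample is any positive integer k such that k has exactly 9 positive divisors but the claim fails; we check each in order.
For k = 36, 100 the conclusion holds.
k = 196: τ(196) = 9; 196 ≥ 118.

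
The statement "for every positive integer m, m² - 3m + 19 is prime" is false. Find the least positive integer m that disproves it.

m = 18

A counterexample is any positive integer m such that m² - 3m + 19 is not prime; we check each in order.
For m = 1, 2, 3, 4, …, 15, 16, 17 the conclusion holds.
m = 18: m² - 3m + 19 = 289 = 17 × 17, composite.
So m = 18 is the smallest counterexample.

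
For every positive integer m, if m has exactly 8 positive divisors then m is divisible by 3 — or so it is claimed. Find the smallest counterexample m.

A counterexample is any positive integer m such that m has exactly 8 positive divisors but m is not divisible by 3; we check each in order.
For m = 24, 30 the conclusion holds.
m = 40: τ(40) = 8; 40 mod 3 = 1.

m = 40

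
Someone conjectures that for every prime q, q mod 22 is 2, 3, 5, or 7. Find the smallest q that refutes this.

q = 2: 2 mod 22 = 2.
q = 3: 3 mod 22 = 3.
q = 5: 5 mod 22 = 5.
q = 7: 7 mod 22 = 7.
q = 11: 11 mod 22 = 11 — not in {2, 3, 5, 7}.

q = 11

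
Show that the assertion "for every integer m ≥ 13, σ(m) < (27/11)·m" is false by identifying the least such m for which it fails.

m = 24

The first 11 eligible values, up to m = 23, all satisfy the conclusion.
m = 24: σ(24) = 60; 60 ≥ 648/11.
Hence m = 24 is a counterexample.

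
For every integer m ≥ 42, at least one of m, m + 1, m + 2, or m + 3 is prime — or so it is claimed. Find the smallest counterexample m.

We need the least integer m ≥ 42 for which m, m + 1, m + 2, m + 3 are all composite.
The first 6 eligible values, up to m = 47, all satisfy the conclusion.
m = 48: 48 = 2 × 24; 49 = 7 × 7; 50 = 2 × 25; 51 = 3 × 17 — all composite.
Thus m = 48 disproves the claim, and no smaller m works.

m = 48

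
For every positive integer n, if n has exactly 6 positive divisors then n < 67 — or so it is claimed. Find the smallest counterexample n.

n = 68

For n = 12, 18, 20, 28, 32, 44, 45, 50, 52, 63 the conclusion holds.
n = 68: τ(68) = 6; 68 ≥ 67.
So n = 68 is the smallest counterexample.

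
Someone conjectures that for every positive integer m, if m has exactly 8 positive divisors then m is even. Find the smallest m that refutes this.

m = 105

Check each positive integer m in order until m has exactly 8 positive divisors but m is odd.
For m = 24, 30, 40, 42, …, 88, 102, 104 the conclusion holds.
m = 105: divisors of 105: 1, 3, 5, 7, 15, 21, 35, 105; 105 is odd.
So m = 105 is the smallest counterexample.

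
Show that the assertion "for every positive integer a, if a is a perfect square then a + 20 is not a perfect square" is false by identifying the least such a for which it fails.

a = 16

We need the least positive integer a for which a is a perfect square but a + 20 is a perfect square.
a = 1: 1 + 20 = 21, not a perfect square.
a = 4: 4 + 20 = 24, not a perfect square.
a = 9: 9 + 20 = 29, not a perfect square.
a = 16: 16 = 4² and 16 + 20 = 36 = 6².
So a = 16 is the smallest counterexample.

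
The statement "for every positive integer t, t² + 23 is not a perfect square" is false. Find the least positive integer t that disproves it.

t = 11

A counterexample is any positive integer t such that t² + 23 is a perfect square; we check each in order.
For t = 1, 2, 3, 4, 5, 6, 7, 8, 9, 10 the conclusion holds.
t = 11: 11² + 23 = 144 = 12², a perfect square.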